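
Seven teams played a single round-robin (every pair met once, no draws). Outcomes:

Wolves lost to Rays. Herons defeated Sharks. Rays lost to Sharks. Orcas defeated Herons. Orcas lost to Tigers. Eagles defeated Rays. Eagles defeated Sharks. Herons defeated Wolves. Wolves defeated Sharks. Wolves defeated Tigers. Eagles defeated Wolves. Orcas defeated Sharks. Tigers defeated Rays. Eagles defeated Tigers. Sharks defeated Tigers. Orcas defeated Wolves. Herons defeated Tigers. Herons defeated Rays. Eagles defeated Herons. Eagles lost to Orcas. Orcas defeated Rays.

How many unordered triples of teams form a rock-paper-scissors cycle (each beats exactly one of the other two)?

Win totals: Orcas 5, Rays 1, Wolves 2, Tigers 2, Herons 4, Sharks 2, Eagles 5.
A team with w wins dominates both others in C(w,2) triples; summing gives 10 + 0 + 1 + 1 + 6 + 1 + 10 = 29 transitive triples.
Total triples C(7,3) = 35, so cyclic triples = 35 − 29 = 6.

6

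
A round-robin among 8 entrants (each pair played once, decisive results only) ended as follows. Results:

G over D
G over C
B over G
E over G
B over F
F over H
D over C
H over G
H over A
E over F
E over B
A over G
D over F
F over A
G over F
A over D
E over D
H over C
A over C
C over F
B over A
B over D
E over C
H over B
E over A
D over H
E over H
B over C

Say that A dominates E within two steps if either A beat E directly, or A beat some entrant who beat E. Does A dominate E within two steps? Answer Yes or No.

No

A did not beat E directly.
A beat C, D, G, but each of them lost to E. No two-step path.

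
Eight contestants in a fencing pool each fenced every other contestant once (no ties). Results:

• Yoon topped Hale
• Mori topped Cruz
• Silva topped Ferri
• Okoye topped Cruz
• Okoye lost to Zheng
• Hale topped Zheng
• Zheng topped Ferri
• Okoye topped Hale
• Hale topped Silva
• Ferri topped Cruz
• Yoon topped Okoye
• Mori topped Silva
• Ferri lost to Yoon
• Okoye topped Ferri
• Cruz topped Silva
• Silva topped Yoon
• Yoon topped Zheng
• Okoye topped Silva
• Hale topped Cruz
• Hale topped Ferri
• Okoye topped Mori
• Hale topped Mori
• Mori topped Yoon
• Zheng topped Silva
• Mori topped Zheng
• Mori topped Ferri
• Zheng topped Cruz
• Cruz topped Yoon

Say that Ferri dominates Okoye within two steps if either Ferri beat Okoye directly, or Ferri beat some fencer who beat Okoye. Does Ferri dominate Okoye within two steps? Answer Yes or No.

No

Ferri did not beat Okoye directly.
Ferri beat Cruz, but each of them lost to Okoye. No two-step path.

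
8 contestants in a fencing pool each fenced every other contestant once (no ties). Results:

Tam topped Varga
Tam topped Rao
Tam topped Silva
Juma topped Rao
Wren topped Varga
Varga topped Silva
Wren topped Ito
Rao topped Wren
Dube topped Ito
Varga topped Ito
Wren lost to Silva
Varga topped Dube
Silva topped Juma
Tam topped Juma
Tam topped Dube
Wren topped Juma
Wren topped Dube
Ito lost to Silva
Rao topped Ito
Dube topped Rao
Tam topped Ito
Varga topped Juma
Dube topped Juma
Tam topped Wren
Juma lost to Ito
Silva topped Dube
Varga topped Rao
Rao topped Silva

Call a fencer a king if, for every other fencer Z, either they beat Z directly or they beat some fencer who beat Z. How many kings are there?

1

Varga cannot reach Tam in two steps.
Rao cannot reach Tam in two steps.
Juma cannot reach Varga, Dube, Tam in two steps.
Dube cannot reach Varga, Tam in two steps.
Wren cannot reach Tam in two steps.
Ito cannot reach Varga, Dube, Wren, Tam, Silva in two steps.
Tam reaches everyone (king).
Silva cannot reach Tam in two steps.
Kings: Tam — 1.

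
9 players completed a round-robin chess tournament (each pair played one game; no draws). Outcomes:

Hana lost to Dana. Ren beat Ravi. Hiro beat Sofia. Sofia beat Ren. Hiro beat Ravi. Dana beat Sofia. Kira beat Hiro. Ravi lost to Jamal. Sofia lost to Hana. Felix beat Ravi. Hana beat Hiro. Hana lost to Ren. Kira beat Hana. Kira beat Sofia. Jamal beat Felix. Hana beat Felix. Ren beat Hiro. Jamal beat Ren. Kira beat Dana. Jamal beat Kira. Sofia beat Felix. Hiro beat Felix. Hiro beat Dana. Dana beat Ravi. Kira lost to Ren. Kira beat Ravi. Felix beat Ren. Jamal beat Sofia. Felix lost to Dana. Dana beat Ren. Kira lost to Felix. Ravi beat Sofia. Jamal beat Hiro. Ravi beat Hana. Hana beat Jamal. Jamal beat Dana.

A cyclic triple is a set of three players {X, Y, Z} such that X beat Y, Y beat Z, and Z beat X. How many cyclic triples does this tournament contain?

20

Win totals: Ravi 2, Hana 4, Sofia 2, Dana 5, Ren 4, Jamal 7, Felix 3, Kira 5, Hiro 4.
A player with w wins dominates both others in C(w,2) triples; summing gives 1 + 6 + 1 + 10 + 6 + 21 + 3 + 10 + 6 = 64 transitive triples.
Total triples C(9,3) = 84, so cyclic triples = 84 − 64 = 20.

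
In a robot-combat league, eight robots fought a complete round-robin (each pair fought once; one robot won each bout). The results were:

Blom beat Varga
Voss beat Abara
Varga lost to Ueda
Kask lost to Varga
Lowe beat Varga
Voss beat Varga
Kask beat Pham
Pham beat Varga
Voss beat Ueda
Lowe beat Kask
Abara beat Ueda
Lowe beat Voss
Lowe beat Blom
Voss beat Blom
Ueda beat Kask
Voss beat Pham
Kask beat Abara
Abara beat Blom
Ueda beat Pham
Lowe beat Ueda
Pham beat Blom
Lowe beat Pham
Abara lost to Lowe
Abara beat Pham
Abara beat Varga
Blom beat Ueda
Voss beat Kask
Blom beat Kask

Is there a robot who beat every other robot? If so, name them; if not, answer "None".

Lowe

Lowe has 7 wins out of 7 opponents — a perfect record.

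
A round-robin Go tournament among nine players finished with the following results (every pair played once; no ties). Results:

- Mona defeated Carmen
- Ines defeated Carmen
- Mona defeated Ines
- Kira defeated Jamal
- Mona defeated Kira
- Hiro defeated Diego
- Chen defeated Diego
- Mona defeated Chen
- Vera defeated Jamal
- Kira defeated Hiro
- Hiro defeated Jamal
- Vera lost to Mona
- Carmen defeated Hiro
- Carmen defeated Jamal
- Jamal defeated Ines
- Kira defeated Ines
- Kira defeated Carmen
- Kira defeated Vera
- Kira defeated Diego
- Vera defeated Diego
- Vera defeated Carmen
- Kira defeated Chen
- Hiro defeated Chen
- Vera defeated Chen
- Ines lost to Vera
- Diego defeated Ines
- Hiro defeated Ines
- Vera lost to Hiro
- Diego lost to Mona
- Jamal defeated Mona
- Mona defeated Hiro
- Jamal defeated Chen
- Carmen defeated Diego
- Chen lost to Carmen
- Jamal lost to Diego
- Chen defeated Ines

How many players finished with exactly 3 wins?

Win totals: Ines 1, Carmen 4, Diego 2, Kira 7, Jamal 3, Vera 5, Chen 2, Hiro 5, Mona 7.
Exactly 3: Jamal — 1 player.

1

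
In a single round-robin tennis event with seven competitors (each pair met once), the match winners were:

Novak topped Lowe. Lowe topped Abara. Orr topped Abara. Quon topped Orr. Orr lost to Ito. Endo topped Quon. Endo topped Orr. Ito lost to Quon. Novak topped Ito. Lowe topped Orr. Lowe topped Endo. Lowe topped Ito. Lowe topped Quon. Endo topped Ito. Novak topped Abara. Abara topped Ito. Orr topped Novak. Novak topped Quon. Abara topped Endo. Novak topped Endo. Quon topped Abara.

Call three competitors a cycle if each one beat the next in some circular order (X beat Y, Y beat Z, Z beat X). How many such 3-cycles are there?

Win totals: Lowe 5, Endo 3, Quon 3, Orr 2, Novak 5, Ito 1, Abara 2.
A competitor with w wins dominates both others in C(w,2) triples; summing gives 10 + 3 + 3 + 1 + 10 + 0 + 1 = 28 transitive triples.
Total triples C(7,3) = 35, so cyclic triples = 35 − 28 = 7.

7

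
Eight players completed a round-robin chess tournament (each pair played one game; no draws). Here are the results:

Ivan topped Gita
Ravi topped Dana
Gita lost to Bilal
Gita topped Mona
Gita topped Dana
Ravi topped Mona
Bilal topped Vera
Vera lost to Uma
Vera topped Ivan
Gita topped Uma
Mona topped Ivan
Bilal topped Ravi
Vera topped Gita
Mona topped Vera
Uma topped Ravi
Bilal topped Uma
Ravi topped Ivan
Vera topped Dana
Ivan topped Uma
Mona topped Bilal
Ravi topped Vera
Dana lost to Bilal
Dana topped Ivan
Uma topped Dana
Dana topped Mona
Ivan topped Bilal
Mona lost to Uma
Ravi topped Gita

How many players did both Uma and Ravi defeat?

3

Uma beat: Ravi, Vera, Mona, Dana.
Ravi beat: Ivan, Gita, Vera, Mona, Dana.
Both beat: Vera, Mona, Dana — 3.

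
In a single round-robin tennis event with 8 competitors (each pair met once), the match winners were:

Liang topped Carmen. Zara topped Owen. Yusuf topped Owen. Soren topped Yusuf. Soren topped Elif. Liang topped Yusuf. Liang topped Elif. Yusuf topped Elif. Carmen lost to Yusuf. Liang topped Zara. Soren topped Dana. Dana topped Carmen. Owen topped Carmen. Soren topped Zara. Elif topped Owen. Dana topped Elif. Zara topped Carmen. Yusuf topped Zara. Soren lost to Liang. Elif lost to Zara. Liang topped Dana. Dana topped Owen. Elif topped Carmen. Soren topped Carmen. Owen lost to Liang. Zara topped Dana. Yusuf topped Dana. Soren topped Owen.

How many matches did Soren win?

Soren's results: beat Elif, Yusuf, Zara, Carmen, Dana, Owen; lost to Liang.
That is 6 wins.

6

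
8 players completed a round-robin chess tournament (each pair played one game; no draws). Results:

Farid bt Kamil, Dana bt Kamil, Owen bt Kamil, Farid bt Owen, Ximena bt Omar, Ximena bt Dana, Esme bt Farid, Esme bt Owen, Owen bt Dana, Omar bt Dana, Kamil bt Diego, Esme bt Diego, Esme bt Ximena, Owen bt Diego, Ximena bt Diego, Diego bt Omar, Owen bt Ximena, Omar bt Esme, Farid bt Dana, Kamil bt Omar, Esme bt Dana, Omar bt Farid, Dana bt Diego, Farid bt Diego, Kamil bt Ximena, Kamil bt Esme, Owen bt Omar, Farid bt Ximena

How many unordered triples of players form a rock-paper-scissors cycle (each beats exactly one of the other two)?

Win totals: Ximena 3, Kamil 4, Owen 5, Omar 3, Dana 2, Diego 1, Esme 5, Farid 5.
A player with w wins dominates both others in C(w,2) triples; summing gives 3 + 6 + 10 + 3 + 1 + 0 + 10 + 10 = 43 transitive triples.
Total triples C(8,3) = 56, so cyclic triples = 56 − 43 = 13.

13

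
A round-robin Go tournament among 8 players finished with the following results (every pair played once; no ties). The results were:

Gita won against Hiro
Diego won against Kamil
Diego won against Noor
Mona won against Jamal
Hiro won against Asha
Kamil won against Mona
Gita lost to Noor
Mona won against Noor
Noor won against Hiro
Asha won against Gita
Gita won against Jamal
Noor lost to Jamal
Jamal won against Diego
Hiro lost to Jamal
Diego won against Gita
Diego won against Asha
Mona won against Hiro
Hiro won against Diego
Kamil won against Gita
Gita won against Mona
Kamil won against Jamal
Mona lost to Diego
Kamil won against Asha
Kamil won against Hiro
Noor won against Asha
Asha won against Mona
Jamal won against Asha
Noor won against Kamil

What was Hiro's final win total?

Hiro's results: beat Diego, Asha; lost to Mona, Jamal, Gita, Kamil, Noor.
That is 2 wins.

2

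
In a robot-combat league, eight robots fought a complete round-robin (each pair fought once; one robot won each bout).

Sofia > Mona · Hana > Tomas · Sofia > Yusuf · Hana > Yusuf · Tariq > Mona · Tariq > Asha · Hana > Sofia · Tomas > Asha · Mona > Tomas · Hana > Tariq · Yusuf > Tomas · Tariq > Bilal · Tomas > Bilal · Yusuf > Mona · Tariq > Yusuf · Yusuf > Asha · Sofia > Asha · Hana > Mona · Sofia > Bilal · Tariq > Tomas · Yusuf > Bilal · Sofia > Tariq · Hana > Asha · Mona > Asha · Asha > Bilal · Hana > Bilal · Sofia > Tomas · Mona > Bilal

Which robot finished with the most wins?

Hana

Win totals: Hana 7, Yusuf 4, Tariq 5, Asha 1, Bilal 0, Sofia 6, Tomas 2, Mona 3.
Hana leads with 7 wins (next highest: 6).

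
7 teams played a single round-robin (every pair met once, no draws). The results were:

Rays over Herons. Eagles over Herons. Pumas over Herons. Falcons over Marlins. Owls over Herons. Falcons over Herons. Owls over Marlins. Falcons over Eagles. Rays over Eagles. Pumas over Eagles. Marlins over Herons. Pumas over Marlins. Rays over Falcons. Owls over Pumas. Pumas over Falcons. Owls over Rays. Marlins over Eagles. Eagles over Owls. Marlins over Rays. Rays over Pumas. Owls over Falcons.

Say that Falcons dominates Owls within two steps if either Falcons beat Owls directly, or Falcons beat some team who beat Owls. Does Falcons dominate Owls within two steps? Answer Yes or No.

Falcons did not beat Owls directly.
Falcons beat Marlins, Herons, Eagles. Of those, Eagles beat Owls.

Yes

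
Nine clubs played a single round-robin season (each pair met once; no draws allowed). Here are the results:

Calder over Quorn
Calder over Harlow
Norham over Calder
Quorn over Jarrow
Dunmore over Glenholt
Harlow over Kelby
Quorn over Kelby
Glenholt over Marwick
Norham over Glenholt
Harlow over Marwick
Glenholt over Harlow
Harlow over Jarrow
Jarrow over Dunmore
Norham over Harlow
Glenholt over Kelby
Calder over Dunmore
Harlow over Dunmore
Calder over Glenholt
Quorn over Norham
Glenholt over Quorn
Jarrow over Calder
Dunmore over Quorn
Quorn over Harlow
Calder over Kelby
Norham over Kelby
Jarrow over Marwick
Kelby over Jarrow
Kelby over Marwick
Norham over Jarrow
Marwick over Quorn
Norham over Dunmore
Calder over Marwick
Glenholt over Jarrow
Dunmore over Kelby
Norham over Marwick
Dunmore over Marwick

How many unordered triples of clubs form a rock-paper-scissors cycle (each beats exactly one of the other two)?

Win totals: Quorn 4, Glenholt 5, Harlow 4, Kelby 2, Norham 7, Dunmore 4, Calder 6, Jarrow 3, Marwick 1.
A club with w wins dominates both others in C(w,2) triples; summing gives 6 + 10 + 6 + 1 + 21 + 6 + 15 + 3 + 0 = 68 transitive triples.
Total triples C(9,3) = 84, so cyclic triples = 84 − 68 = 16.

16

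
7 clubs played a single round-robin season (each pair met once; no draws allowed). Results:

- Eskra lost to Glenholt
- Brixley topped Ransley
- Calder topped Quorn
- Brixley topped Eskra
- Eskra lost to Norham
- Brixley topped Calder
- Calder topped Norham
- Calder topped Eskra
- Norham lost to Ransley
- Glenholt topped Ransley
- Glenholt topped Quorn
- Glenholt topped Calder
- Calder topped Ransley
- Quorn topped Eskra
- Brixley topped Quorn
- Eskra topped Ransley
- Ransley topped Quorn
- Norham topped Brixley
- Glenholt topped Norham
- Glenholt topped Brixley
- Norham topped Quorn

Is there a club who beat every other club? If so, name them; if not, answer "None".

Glenholt

Glenholt has 6 wins out of 6 opponents — a perfect record.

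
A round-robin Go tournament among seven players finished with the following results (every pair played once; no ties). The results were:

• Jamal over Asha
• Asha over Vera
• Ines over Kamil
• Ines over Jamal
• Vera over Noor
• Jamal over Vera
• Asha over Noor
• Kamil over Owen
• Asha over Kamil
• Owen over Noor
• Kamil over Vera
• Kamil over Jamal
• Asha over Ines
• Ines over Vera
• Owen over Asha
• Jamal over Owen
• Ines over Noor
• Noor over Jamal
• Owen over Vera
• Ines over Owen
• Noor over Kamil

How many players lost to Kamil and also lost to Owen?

Kamil beat: Jamal, Vera, Owen.
Owen beat: Vera, Asha, Noor.
Both beat: Vera — 1.

1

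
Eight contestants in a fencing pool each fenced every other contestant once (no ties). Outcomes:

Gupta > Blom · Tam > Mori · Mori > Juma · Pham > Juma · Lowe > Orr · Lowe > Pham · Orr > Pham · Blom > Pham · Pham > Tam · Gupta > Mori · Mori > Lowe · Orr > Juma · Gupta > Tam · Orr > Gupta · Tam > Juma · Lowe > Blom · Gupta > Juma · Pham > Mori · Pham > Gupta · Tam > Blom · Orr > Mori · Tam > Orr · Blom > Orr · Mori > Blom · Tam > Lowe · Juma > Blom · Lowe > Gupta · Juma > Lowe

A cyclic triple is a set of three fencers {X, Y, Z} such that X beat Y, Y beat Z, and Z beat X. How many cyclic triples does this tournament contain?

Win totals: Orr 4, Pham 4, Lowe 4, Mori 3, Gupta 4, Blom 2, Juma 2, Tam 5.
A fencer with w wins dominates both others in C(w,2) triples; summing gives 6 + 6 + 6 + 3 + 6 + 1 + 1 + 10 = 39 transitive triples.
Total triples C(8,3) = 56, so cyclic triples = 56 − 39 = 17.

17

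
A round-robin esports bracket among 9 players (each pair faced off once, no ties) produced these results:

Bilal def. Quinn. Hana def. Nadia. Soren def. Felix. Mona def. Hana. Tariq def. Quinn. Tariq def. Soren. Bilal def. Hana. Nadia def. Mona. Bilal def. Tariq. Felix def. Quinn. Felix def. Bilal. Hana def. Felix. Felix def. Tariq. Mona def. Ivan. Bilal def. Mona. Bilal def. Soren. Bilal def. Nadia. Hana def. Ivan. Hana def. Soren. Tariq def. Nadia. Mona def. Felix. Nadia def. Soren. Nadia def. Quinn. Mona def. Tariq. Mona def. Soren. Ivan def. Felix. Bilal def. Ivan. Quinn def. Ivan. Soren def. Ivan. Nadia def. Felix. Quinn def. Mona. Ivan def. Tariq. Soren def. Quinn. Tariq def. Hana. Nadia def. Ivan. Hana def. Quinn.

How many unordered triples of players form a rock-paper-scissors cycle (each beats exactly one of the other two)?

Win totals: Hana 5, Ivan 2, Felix 3, Mona 5, Bilal 7, Quinn 2, Nadia 5, Tariq 4, Soren 3.
A player with w wins dominates both others in C(w,2) triples; summing gives 10 + 1 + 3 + 10 + 21 + 1 + 10 + 6 + 3 = 65 transitive triples.
Total triples C(9,3) = 84, so cyclic triples = 84 − 65 = 19.

19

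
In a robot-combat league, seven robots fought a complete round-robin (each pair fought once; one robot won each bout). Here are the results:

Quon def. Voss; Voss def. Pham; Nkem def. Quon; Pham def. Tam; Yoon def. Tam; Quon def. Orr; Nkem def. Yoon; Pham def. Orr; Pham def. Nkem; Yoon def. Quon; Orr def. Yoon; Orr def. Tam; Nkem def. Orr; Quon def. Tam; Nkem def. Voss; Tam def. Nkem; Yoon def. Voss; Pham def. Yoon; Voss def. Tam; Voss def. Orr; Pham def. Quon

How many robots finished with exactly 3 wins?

Win totals: Pham 5, Quon 3, Nkem 4, Tam 1, Voss 3, Yoon 3, Orr 2.
Exactly 3: Quon, Voss, Yoon — 3 robots.

3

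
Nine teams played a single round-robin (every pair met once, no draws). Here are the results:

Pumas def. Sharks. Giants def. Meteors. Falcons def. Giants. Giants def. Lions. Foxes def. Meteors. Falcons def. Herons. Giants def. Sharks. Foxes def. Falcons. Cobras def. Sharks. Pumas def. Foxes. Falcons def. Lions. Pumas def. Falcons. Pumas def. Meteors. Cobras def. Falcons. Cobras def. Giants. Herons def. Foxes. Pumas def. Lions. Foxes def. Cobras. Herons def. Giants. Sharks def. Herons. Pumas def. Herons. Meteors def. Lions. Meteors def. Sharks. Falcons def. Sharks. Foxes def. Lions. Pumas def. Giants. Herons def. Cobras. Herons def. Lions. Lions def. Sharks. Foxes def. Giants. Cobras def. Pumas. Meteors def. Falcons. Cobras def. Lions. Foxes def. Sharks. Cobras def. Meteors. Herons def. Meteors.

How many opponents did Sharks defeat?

1

Sharks' results: beat Herons; lost to Foxes, Cobras, Giants, Pumas, Meteors, Falcons, Lions.
That is 1 win.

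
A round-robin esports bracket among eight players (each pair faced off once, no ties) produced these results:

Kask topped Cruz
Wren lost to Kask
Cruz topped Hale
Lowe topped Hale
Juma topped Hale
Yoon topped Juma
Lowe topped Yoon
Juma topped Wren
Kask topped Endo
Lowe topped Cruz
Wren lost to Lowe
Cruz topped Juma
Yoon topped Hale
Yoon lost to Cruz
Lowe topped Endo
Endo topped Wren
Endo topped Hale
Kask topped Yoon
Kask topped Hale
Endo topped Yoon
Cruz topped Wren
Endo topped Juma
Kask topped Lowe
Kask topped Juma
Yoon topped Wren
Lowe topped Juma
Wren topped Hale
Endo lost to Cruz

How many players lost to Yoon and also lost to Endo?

Yoon beat: Wren, Juma, Hale.
Endo beat: Wren, Juma, Yoon, Hale.
Both beat: Wren, Juma, Hale — 3.

3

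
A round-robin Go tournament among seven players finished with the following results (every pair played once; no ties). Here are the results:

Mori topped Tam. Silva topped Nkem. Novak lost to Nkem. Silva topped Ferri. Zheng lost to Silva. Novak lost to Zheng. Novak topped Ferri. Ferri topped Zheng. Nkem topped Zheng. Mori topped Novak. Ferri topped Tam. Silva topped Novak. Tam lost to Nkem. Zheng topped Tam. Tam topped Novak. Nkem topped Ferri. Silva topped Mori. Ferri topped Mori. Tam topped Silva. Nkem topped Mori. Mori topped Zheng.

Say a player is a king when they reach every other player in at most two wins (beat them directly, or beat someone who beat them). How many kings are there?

Mori cannot reach Nkem in two steps.
Nkem reaches everyone (king).
Novak cannot reach Nkem, Silva in two steps.
Ferri cannot reach Nkem in two steps.
Zheng cannot reach Mori, Nkem in two steps.
Tam reaches everyone (king).
Silva reaches everyone (king).
Kings: Nkem, Tam, Silva — 3.

3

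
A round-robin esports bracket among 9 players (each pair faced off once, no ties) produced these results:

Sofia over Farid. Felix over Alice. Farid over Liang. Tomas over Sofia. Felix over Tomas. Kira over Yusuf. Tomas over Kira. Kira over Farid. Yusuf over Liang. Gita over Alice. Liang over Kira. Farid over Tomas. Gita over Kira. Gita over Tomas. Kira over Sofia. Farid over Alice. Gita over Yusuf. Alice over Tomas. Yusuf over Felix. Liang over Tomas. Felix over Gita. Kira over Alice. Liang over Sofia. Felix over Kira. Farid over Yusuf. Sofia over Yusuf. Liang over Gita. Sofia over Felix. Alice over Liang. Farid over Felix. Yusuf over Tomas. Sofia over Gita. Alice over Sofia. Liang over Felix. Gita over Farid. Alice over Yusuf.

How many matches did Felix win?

4

Felix's results: beat Alice, Tomas, Gita, Kira; lost to Yusuf, Farid, Liang, Sofia.
That is 4 wins.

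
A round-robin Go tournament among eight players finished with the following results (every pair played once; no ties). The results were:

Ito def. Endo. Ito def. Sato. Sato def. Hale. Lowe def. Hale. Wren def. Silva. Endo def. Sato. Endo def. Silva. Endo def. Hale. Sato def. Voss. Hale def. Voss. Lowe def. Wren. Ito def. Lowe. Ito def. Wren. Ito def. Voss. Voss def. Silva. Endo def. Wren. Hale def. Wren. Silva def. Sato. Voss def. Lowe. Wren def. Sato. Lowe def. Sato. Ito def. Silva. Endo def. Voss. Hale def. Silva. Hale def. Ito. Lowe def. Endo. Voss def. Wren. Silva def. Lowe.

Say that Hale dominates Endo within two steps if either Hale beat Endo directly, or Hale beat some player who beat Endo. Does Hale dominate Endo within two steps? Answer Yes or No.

Yes

Hale did not beat Endo directly.
Hale beat Wren, Ito, Voss, Silva. Of those, Ito beat Endo.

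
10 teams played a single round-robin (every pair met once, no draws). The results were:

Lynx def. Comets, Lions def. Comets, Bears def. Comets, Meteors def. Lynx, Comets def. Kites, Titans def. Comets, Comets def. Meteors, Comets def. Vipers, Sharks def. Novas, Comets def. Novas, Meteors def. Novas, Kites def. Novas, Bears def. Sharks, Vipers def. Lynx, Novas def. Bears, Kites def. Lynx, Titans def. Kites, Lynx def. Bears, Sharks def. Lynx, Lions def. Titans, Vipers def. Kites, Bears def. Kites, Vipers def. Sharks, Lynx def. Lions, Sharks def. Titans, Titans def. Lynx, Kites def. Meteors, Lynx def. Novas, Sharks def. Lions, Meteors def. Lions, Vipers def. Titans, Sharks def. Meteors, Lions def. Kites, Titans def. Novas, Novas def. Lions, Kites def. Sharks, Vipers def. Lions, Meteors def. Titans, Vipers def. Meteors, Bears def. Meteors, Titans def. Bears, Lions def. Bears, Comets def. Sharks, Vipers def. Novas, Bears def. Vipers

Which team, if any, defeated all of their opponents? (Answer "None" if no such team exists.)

None

Highest win total is Vipers with 7 (out of 9 possible).
Vipers lost to Bears, Comets, so no team went undefeated.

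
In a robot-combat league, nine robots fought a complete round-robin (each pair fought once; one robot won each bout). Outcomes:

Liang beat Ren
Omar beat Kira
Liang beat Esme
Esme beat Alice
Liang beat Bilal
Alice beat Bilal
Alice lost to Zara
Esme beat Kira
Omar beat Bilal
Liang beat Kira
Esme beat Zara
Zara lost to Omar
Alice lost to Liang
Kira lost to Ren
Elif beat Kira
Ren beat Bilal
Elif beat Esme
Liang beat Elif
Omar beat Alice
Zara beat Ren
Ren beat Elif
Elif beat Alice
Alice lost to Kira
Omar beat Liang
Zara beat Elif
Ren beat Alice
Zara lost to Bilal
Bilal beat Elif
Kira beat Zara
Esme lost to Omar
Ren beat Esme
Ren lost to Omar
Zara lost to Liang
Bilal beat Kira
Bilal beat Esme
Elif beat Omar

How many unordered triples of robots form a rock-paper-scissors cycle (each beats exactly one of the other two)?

13

Win totals: Alice 1, Omar 7, Kira 2, Esme 3, Liang 7, Bilal 4, Ren 5, Elif 4, Zara 3.
A robot with w wins dominates both others in C(w,2) triples; summing gives 0 + 21 + 1 + 3 + 21 + 6 + 10 + 6 + 3 = 71 transitive triples.
Total triples C(9,3) = 84, so cyclic triples = 84 − 71 = 13.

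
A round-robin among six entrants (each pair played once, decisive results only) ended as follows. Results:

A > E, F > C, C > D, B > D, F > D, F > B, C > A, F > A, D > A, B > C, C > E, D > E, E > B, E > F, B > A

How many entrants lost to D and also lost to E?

0

D beat: A, E.
E beat: B, F.
No one was beaten by both.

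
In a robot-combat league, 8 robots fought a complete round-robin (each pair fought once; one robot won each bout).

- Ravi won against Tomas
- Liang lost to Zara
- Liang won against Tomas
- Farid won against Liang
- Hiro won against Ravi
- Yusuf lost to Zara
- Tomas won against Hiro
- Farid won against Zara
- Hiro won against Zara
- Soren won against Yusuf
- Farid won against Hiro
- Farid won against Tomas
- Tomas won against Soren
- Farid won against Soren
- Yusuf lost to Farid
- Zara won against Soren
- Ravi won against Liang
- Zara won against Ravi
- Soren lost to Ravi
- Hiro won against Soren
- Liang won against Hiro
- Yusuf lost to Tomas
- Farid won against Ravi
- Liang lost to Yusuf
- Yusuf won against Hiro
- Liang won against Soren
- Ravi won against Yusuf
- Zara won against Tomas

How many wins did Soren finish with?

1

Soren's results: beat Yusuf; lost to Tomas, Ravi, Hiro, Zara, Liang, Farid.
That is 1 win.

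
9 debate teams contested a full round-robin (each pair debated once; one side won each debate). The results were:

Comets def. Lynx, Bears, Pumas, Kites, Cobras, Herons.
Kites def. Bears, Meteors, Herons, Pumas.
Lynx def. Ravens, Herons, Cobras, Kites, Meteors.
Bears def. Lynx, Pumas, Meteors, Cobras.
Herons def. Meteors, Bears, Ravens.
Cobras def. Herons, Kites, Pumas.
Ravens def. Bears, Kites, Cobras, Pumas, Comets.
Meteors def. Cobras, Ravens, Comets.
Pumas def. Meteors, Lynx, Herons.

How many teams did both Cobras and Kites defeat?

Cobras beat: Pumas, Kites, Herons.
Kites beat: Bears, Meteors, Pumas, Herons.
Both beat: Pumas, Herons — 2.

2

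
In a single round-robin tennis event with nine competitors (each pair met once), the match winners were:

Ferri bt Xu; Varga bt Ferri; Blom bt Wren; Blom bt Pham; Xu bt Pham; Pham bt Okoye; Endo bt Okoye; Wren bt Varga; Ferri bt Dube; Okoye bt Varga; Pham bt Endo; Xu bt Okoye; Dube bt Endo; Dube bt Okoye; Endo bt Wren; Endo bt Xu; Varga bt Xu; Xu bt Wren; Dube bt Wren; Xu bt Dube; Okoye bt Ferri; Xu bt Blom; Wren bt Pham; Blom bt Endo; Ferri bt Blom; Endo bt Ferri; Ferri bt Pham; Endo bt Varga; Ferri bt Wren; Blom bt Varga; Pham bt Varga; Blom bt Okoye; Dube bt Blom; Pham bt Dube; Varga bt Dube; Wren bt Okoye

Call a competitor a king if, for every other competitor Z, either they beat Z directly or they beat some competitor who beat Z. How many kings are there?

7

Wren cannot reach Blom in two steps.
Blom reaches everyone (king).
Pham reaches everyone (king).
Dube reaches everyone (king).
Varga reaches everyone (king).
Endo reaches everyone (king).
Xu reaches everyone (king).
Ferri reaches everyone (king).
Okoye cannot reach Endo in two steps.
Kings: Blom, Pham, Dube, Varga, Endo, Xu, Ferri — 7.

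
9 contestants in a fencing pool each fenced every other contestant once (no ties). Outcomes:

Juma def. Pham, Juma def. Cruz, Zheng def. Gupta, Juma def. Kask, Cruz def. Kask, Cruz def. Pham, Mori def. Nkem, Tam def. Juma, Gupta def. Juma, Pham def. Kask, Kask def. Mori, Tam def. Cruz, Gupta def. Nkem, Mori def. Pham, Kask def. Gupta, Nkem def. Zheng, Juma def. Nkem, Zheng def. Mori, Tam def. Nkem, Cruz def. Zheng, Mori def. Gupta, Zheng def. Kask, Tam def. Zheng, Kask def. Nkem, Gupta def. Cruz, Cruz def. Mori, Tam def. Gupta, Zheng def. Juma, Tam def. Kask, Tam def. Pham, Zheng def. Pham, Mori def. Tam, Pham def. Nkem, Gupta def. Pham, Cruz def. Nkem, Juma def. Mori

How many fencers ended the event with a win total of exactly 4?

2

Win totals: Cruz 5, Mori 4, Zheng 5, Tam 7, Kask 3, Nkem 1, Pham 2, Juma 5, Gupta 4.
Exactly 4: Mori, Gupta — 2 fencers.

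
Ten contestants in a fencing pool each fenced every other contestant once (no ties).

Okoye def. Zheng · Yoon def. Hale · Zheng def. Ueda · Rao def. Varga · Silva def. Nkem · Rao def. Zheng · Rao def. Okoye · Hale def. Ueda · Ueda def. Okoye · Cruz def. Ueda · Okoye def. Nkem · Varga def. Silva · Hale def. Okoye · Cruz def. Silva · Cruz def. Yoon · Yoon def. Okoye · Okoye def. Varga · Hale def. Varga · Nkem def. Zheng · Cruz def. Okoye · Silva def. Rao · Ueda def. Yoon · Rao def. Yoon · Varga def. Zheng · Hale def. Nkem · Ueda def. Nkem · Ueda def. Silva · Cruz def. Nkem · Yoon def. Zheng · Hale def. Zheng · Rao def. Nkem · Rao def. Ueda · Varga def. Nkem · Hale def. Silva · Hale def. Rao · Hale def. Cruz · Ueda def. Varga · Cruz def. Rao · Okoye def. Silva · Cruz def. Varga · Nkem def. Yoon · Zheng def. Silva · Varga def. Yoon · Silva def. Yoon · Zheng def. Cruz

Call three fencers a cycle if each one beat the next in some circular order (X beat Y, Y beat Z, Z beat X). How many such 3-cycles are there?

24

Win totals: Zheng 3, Cruz 7, Okoye 4, Rao 6, Hale 8, Yoon 3, Ueda 5, Varga 4, Nkem 2, Silva 3.
A fencer with w wins dominates both others in C(w,2) triples; summing gives 3 + 21 + 6 + 15 + 28 + 3 + 10 + 6 + 1 + 3 = 96 transitive triples.
Total triples C(10,3) = 120, so cyclic triples = 120 − 96 = 24.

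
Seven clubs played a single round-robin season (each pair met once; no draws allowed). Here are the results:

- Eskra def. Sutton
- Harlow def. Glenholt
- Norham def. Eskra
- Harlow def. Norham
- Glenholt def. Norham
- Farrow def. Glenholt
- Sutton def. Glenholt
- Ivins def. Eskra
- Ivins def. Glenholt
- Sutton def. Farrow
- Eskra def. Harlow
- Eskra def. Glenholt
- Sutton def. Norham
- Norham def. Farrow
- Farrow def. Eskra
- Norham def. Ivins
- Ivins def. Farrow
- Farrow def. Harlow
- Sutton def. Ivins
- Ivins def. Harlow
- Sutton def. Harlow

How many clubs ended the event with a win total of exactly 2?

1

Win totals: Ivins 4, Eskra 3, Norham 3, Harlow 2, Glenholt 1, Sutton 5, Farrow 3.
Exactly 2: Harlow — 1 club.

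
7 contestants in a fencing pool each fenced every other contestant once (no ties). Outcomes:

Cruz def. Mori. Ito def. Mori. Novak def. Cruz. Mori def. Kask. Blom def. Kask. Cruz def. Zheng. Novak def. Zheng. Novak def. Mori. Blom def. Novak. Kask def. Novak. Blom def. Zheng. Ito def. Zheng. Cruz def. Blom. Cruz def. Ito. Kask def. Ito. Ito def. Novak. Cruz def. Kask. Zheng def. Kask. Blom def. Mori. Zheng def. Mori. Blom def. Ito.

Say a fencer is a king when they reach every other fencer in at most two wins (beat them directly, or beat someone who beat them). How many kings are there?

3

Ito cannot reach Blom in two steps.
Kask cannot reach Blom in two steps.
Zheng cannot reach Blom, Cruz in two steps.
Blom reaches everyone (king).
Cruz reaches everyone (king).
Novak reaches everyone (king).
Mori cannot reach Zheng, Blom, Cruz in two steps.
Kings: Blom, Cruz, Novak — 3.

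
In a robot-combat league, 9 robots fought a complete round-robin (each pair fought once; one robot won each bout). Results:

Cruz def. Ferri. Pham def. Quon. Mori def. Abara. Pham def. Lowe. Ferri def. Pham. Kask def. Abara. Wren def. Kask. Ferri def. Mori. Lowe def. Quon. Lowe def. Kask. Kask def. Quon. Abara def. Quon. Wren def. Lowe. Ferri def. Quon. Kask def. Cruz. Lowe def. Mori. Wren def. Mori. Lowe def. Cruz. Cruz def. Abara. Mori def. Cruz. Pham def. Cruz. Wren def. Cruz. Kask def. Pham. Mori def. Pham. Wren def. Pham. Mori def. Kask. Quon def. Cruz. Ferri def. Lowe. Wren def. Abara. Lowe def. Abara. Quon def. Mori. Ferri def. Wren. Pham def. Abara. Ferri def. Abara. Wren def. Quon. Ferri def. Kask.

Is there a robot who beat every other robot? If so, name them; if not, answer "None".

Highest win total is Wren with 7 (out of 8 possible).
Wren lost to Ferri, so no robot went undefeated.

None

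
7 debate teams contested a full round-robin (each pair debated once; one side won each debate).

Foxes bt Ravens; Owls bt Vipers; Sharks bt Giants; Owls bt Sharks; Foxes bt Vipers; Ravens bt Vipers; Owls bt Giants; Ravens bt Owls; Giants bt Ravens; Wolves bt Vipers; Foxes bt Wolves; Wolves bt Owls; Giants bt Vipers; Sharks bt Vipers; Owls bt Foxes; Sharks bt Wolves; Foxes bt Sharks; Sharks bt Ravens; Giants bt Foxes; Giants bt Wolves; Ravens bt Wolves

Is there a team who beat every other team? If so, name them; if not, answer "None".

Highest win total is Sharks with 4 (out of 6 possible).
Sharks lost to Foxes, Owls, so no team went undefeated.

None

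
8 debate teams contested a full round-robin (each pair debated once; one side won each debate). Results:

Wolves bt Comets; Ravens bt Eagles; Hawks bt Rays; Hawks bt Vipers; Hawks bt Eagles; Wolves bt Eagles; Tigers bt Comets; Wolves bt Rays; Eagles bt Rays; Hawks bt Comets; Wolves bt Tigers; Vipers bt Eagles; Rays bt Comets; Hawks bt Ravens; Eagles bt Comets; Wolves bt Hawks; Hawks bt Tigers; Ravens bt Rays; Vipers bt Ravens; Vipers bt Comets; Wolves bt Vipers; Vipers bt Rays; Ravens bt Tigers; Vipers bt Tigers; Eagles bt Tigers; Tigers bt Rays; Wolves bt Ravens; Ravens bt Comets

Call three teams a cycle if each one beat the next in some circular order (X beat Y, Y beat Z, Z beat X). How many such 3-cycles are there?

0

Win totals: Wolves 7, Eagles 3, Tigers 2, Hawks 6, Rays 1, Ravens 4, Comets 0, Vipers 5.
A team with w wins dominates both others in C(w,2) triples; summing gives 21 + 3 + 1 + 15 + 0 + 6 + 0 + 10 = 56 transitive triples.
Total triples C(8,3) = 56, so cyclic triples = 56 − 56 = 0.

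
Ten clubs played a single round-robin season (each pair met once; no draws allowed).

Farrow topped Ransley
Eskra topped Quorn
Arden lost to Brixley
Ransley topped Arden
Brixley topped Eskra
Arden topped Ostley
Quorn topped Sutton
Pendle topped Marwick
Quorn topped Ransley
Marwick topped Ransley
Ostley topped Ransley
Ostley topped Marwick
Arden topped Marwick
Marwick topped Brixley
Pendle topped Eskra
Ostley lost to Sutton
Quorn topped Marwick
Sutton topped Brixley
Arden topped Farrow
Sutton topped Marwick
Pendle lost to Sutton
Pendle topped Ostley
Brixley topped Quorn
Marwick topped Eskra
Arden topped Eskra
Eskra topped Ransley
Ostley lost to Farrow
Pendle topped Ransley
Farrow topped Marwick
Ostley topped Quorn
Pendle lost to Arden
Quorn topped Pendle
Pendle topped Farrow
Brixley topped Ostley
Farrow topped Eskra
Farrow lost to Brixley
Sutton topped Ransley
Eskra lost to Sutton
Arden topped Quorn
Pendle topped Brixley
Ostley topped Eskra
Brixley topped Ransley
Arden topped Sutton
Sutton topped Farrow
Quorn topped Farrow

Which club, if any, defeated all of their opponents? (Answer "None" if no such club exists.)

None

Highest win total is Sutton with 7 (out of 9 possible).
Sutton lost to Arden, Quorn, so no club went undefeated.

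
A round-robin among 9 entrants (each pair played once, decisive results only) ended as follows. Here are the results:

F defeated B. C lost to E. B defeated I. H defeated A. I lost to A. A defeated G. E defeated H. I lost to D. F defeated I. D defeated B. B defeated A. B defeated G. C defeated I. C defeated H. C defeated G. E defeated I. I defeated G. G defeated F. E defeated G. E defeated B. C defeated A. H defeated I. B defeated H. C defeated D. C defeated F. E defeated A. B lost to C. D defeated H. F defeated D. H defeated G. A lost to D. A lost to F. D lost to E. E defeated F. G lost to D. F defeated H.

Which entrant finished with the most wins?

Win totals: A 2, B 4, C 7, D 5, E 8, F 5, G 1, H 3, I 1.
E leads with 8 wins (next highest: 7).

E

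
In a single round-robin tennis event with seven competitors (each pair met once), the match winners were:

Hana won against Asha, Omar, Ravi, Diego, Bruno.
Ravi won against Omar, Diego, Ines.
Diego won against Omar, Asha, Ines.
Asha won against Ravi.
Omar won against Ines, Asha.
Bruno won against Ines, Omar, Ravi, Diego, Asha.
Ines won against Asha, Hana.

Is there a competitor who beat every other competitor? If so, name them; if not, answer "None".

Highest win total is Hana with 5 (out of 6 possible).
Hana lost to Ines, so no competitor went undefeated.

None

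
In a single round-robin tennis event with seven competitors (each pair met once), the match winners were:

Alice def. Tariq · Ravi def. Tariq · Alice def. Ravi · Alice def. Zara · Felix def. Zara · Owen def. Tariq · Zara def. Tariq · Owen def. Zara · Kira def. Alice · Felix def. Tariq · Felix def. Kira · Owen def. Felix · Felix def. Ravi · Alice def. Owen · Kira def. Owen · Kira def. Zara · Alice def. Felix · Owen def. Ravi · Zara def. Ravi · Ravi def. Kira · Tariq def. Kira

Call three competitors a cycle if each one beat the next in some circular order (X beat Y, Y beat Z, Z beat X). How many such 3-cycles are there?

Win totals: Alice 5, Kira 3, Felix 4, Owen 4, Ravi 2, Tariq 1, Zara 2.
A competitor with w wins dominates both others in C(w,2) triples; summing gives 10 + 3 + 6 + 6 + 1 + 0 + 1 = 27 transitive triples.
Total triples C(7,3) = 35, so cyclic triples = 35 − 27 = 8.

8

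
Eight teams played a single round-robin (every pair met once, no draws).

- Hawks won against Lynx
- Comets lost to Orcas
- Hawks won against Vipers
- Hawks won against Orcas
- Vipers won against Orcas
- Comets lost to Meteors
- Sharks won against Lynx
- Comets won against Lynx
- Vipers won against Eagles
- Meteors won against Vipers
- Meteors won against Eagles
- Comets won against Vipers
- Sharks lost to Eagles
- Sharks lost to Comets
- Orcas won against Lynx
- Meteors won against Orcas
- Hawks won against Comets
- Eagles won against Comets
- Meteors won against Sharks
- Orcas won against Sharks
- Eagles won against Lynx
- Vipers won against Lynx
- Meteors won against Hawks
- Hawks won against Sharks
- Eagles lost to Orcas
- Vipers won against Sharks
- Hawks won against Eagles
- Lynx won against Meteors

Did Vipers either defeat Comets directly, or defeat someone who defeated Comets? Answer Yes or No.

Vipers did not beat Comets directly.
Vipers beat Orcas, Sharks, Eagles, Lynx. Of those, Orcas beat Comets.

Yes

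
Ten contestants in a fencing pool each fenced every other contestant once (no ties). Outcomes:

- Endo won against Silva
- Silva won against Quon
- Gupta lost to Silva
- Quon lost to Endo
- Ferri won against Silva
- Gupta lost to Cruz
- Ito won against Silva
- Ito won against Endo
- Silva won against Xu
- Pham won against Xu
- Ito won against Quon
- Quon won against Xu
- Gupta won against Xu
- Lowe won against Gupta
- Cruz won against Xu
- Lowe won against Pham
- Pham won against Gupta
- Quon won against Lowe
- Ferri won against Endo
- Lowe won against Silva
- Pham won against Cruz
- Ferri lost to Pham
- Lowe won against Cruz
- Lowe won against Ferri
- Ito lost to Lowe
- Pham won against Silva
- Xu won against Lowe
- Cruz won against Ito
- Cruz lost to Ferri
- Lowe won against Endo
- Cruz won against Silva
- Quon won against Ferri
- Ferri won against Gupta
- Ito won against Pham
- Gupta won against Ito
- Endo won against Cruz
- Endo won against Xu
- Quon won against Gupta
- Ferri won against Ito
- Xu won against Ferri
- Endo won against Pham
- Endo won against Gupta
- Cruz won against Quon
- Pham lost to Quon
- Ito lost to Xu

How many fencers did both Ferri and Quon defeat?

1

Ferri beat: Silva, Gupta, Ito, Cruz, Endo.
Quon beat: Xu, Gupta, Lowe, Ferri, Pham.
Both beat: Gupta — 1.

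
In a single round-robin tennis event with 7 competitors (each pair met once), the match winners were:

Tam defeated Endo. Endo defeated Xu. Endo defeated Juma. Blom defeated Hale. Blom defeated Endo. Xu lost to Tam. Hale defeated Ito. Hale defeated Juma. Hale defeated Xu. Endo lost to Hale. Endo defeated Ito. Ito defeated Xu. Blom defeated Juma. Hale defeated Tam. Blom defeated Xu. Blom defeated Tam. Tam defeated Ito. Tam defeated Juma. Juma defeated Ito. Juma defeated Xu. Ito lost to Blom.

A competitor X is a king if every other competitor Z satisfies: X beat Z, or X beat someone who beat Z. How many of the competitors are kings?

Hale cannot reach Blom in two steps.
Blom reaches everyone (king).
Xu cannot reach Hale, Blom, Tam, Juma, Ito, Endo in two steps.
Tam cannot reach Hale, Blom in two steps.
Juma cannot reach Hale, Blom, Tam, Endo in two steps.
Ito cannot reach Hale, Blom, Tam, Juma, Endo in two steps.
Endo cannot reach Hale, Blom, Tam in two steps.
Kings: Blom — 1.

1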